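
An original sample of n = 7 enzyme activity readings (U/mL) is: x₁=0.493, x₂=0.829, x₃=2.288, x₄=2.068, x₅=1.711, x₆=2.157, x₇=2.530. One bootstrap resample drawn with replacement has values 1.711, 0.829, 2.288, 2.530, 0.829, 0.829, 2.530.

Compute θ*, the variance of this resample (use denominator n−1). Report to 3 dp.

θ* = 0.664

Mean = 1.6494; sum of squared deviations = 3.9817
s² = 3.9817 / 6 = 0.6636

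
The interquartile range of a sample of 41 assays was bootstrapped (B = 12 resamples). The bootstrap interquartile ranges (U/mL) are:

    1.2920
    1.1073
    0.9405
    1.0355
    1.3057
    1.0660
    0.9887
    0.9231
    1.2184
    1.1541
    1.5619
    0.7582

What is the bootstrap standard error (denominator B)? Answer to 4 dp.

Bootstrap SE is the standard deviation of the 12 replicate interquartile ranges.
Mean of replicates: (1.2920 + 1.1073 + 0.9405 + 1.0355 + 1.3057 + 1.0660 + 0.9887 + 0.9231 + 1.2184 + 1.1541 + 1.5619 + 0.7582) / 12 = 13.35140 / 12 = 1.11262
Sum of squared deviations: (+0.17938)² + (−0.00532)² + (−0.17212)² + (−0.07712)² + (+0.19308)² + (−0.04662)² + (−0.12392)² + (−0.18952)² + (+0.10578)² + (+0.04148)² + (+0.44928)² + (−0.35442)² = 0.49888
Variance = 0.49888 / 12 = 0.04157
SE* = √0.04157

SE* = 0.2039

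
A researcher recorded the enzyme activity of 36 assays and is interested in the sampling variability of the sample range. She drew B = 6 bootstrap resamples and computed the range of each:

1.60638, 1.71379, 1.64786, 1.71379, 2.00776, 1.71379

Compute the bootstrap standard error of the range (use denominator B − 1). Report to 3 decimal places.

Bootstrap SE is the standard deviation of the 6 replicate ranges.
Mean of replicates: (1.60638 + 1.71379 + 1.64786 + 1.71379 + 2.00776 + 1.71379) / 6 = 10.403370 / 6 = 1.733895
Sum of squared deviations: (−0.127515)² + (−0.020105)² + (−0.086035)² + (−0.020105)² + (+0.273865)² + (−0.020105)² = 0.099877
Variance = 0.099877 / 5 = 0.019975
SE* = √0.019975

SE* = 0.141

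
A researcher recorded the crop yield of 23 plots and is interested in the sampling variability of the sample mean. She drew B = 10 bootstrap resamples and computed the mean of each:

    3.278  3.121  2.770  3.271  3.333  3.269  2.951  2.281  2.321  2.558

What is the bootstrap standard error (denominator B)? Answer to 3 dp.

SE* = 0.388

Bootstrap SE is the standard deviation of the 10 replicate means.
Mean of replicates: (3.278 + 3.121 + 2.770 + 3.271 + 3.333 + 3.269 + 2.951 + 2.281 + 2.321 + 2.558) / 10 = 29.1530 / 10 = 2.9153
Sum of squared deviations: (+0.3627)² + (+0.2057)² + (−0.1453)² + (+0.3557)² + (+0.4177)² + (+0.3537)² + (+0.0357)² + (−0.6343)² + (−0.5943)² + (−0.3573)² = 1.5055
Variance = 1.5055 / 10 = 0.1506
SE* = √0.1506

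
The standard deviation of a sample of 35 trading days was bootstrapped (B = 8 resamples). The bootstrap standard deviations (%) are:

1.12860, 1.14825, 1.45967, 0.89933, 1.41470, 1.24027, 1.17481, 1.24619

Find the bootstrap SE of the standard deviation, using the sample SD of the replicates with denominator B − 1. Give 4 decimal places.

SE* = 0.1751

Bootstrap SE is the standard deviation of the 8 replicate standard deviations.
Mean of replicates: (1.12860 + 1.14825 + 1.45967 + 0.89933 + 1.41470 + 1.24027 + 1.17481 + 1.24619) / 8 = 9.711820 / 8 = 1.213977
Sum of squared deviations: (−0.085377)² + (−0.065727)² + (+0.245693)² + (−0.314647)² + (+0.200723)² + (+0.026293)² + (−0.039168)² + (+0.032212)² = 0.214530
Variance = 0.214530 / 7 = 0.030647
SE* = √0.030647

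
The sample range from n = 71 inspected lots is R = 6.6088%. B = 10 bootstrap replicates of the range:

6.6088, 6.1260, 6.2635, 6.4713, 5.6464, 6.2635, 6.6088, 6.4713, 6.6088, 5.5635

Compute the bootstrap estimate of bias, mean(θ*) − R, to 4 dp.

bias = −0.3456

mean(θ*) = (6.6088 + 6.1260 + 6.2635 + 6.4713 + 5.6464 + 6.2635 + 6.6088 + 6.4713 + 6.6088 + 5.5635) / 10 = 6.26319
bias = 6.26319 − 6.6088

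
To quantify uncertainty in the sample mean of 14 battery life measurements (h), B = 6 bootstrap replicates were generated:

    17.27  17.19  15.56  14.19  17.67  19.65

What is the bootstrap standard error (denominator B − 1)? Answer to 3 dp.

SE* = 1.872

Bootstrap SE is the standard deviation of the 6 replicate means.
Mean of replicates: (17.27 + 17.19 + 15.56 + 14.19 + 17.67 + 19.65) / 6 = 101.5300 / 6 = 16.9217
Sum of squared deviations: (+0.3483)² + (+0.2683)² + (−1.3617)² + (−2.7317)² + (+0.7483)² + (+2.7283)² = 17.5133
Variance = 17.5133 / 5 = 3.5027
SE* = √3.5027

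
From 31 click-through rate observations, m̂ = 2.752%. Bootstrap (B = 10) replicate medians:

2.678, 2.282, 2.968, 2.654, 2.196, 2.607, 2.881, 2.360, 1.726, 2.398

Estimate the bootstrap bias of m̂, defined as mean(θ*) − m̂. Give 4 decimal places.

mean(θ*) = (2.678 + 2.282 + 2.968 + 2.654 + 2.196 + 2.607 + 2.881 + 2.360 + 1.726 + 2.398) / 10 = 2.47500
bias = 2.47500 − 2.752

bias = −0.2770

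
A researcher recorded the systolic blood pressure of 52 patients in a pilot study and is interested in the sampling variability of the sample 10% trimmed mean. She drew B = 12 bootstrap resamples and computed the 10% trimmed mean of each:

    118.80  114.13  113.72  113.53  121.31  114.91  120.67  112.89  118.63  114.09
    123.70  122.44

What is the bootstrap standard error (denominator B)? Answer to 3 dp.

Bootstrap SE is the standard deviation of the 12 replicate 10% trimmed means.
Mean of replicates: (118.80 + 114.13 + 113.72 + 113.53 + 121.31 + 114.91 + 120.67 + 112.89 + 118.63 + 114.09 + 123.70 + 122.44) / 12 = 1408.8200 / 12 = 117.4017
Sum of squared deviations: (+1.3983)² + (−3.2717)² + (−3.6817)² + (−3.8717)² + (+3.9083)² + (−2.4917)² + (+3.2683)² + (−4.5117)² + (+1.2283)² + (−3.3117)² + (+6.2983)² + (+5.0383)² = 171.2540
Variance = 171.2540 / 12 = 14.2712
SE* = √14.2712

SE* = 3.778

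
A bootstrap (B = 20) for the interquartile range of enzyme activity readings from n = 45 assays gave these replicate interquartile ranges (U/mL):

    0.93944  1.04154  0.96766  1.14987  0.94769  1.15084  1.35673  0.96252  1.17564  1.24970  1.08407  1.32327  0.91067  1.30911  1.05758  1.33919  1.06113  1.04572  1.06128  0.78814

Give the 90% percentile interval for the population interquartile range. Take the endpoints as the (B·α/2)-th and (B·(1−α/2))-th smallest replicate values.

Sorted replicates: 0.78814, 0.91067, 0.93944, 0.94769, 0.96252, 0.96766, 1.04154, 1.04572, 1.05758, 1.06113, 1.06128, 1.08407, 1.14987, 1.15084, 1.17564, 1.24970, 1.30911, 1.32327, 1.33919, 1.35673
α = 0.10; lower rank = 20 × 0.050 = 1; upper rank = 20 × 0.950 = 19.
The 1st smallest replicate is 0.78814; the 19th is 1.33919.

(0.78814, 1.33919)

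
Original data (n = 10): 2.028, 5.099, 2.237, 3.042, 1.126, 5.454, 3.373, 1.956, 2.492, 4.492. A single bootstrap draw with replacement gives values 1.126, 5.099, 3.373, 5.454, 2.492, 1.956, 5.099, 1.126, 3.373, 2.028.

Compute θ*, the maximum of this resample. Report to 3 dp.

θ* = 5.454

Maximum = 5.454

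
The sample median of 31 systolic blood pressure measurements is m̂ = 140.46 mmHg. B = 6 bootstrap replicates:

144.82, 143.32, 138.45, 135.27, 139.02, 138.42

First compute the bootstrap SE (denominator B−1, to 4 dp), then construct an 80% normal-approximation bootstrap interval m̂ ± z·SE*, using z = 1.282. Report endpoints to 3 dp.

(135.931, 144.989)

Mean of replicates = 139.8833; sum of squared deviations = 62.4053; SE* = √(62.4053/5) = 3.5329
Margin = 1.282 × 3.5329 = 4.5292
Interval: 140.46 ± 4.5292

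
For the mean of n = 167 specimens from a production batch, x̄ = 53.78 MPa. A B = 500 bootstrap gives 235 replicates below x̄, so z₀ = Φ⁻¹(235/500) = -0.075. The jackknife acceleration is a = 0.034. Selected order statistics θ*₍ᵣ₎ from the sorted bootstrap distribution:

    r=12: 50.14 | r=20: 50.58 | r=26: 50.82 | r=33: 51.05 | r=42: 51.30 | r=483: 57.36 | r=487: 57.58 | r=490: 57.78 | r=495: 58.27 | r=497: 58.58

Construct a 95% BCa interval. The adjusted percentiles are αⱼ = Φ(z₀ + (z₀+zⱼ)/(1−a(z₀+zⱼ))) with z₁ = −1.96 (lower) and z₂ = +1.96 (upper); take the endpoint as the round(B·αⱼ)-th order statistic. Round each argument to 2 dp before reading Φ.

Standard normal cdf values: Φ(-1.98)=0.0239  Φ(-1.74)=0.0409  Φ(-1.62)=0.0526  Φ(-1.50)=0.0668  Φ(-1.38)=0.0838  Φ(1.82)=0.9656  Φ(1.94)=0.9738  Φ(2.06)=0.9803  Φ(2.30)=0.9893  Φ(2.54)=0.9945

Lower: z₀ + z₁ = -0.075 + (-1.960) = -2.035; 1 − a(z₀+z₁) = 1 − (0.034)(-2.035) = 1.0692; argument = -0.075 + (-2.035)/1.0692 = -1.9783 → -1.98.
α₁ = Φ(-1.98) = 0.0239; rank = round(500 × 0.0239) = 12; θ*₍12₎ = 50.14.
Upper: z₀ + z₂ = 1.885; 1 − a(z₀+z₂) = 0.9359; argument = 1.9391 → 1.94; α₂ = 0.9738; rank = 487; θ*₍487₎ = 57.58.

(50.14, 57.58)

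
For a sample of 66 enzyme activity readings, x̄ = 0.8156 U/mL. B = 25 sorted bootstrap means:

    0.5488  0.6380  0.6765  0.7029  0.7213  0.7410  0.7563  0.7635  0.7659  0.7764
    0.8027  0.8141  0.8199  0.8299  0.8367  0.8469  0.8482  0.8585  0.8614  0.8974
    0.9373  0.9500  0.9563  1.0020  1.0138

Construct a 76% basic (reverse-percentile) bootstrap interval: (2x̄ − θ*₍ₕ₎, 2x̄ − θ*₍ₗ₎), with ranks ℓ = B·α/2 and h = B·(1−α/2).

(0.6812, 0.9547)

Percentile endpoints at ranks 3 and 22: θ*₍3₎ = 0.6765, θ*₍22₎ = 0.9500.
Basic interval reflects these around x̄:
  lower = 2 × 0.8156 − 0.9500 = 0.6812
  upper = 2 × 0.8156 − 0.6765 = 0.9547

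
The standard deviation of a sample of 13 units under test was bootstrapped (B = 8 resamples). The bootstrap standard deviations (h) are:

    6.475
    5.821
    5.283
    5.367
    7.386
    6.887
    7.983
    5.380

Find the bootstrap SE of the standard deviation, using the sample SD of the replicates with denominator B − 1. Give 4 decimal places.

Bootstrap SE is the standard deviation of the 8 replicate standard deviations.
Mean of replicates: (6.475 + 5.821 + 5.283 + 5.367 + 7.386 + 6.887 + 7.983 + 5.380) / 8 = 50.58200 / 8 = 6.32275
Sum of squared deviations: (+0.15225)² + (−0.50175)² + (−1.03975)² + (−0.95575)² + (+1.06325)² + (+0.56425)² + (+1.66025)² + (−0.94275)² = 7.36356
Variance = 7.36356 / 7 = 1.05194
SE* = √1.05194

SE* = 1.0256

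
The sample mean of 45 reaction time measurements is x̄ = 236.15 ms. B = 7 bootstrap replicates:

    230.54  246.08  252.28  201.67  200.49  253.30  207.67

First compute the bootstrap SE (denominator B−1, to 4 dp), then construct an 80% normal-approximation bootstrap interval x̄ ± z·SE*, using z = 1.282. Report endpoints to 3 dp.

(205.524, 266.776)

Mean of replicates = 227.4329; sum of squared deviations = 3424.0727; SE* = √(3424.0727/6) = 23.8889
Margin = 1.282 × 23.8889 = 30.6256
Interval: 236.15 ± 30.6256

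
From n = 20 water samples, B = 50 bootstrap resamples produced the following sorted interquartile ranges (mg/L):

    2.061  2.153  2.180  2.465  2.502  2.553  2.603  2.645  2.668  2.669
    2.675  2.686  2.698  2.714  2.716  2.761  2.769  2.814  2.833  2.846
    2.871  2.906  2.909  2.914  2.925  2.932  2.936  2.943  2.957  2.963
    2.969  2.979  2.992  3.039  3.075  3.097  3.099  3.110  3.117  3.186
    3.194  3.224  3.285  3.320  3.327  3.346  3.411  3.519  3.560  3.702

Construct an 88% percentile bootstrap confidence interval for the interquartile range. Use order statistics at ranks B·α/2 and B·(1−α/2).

(2.180, 3.411)

α = 0.12; lower rank = 50 × 0.060 = 3; upper rank = 50 × 0.940 = 47.
The 3rd smallest replicate is 2.180; the 47th is 3.411.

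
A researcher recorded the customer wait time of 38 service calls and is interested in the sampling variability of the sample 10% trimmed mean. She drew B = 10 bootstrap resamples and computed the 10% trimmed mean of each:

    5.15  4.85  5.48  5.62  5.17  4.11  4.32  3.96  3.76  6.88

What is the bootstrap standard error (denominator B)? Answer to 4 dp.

Bootstrap SE is the standard deviation of the 10 replicate 10% trimmed means.
Mean of replicates: (5.15 + 4.85 + 5.48 + 5.62 + 5.17 + 4.11 + 4.32 + 3.96 + 3.76 + 6.88) / 10 = 49.30000 / 10 = 4.93000
Sum of squared deviations: (+0.22000)² + (−0.08000)² + (+0.55000)² + (+0.69000)² + (+0.24000)² + (−0.82000)² + (−0.61000)² + (−0.97000)² + (−1.17000)² + (+1.95000)² = 8.04780
Variance = 8.04780 / 10 = 0.80478
SE* = √0.80478

SE* = 0.8971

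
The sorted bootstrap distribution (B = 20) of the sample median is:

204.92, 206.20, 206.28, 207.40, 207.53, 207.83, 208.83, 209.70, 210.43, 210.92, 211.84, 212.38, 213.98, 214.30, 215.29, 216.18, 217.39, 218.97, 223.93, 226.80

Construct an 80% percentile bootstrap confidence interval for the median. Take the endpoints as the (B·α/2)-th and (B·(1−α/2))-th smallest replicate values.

α = 0.20; lower rank = 20 × 0.100 = 2; upper rank = 20 × 0.900 = 18.
The 2nd smallest replicate is 206.20; the 18th is 218.97.

(206.20, 218.97)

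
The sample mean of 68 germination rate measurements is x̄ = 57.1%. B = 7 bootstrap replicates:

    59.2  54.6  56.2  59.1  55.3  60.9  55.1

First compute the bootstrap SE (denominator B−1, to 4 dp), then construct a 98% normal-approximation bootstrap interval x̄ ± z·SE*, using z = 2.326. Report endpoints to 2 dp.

Mean of replicates = 57.2000; sum of squared deviations = 37.0800; SE* = √(37.0800/6) = 2.4860
Margin = 2.326 × 2.4860 = 5.782
Interval: 57.1 ± 5.782

(51.32, 62.88)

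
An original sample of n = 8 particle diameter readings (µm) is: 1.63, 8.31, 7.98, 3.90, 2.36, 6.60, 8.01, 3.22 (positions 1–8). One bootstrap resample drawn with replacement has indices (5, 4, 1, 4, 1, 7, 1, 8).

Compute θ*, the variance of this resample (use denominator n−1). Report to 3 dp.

Resample values: 2.36, 3.90, 1.63, 3.90, 1.63, 8.01, 1.63, 3.22.
Mean = 3.2850; sum of squared deviations = 32.1590
s² = 32.1590 / 7 = 4.5941

θ* = 4.594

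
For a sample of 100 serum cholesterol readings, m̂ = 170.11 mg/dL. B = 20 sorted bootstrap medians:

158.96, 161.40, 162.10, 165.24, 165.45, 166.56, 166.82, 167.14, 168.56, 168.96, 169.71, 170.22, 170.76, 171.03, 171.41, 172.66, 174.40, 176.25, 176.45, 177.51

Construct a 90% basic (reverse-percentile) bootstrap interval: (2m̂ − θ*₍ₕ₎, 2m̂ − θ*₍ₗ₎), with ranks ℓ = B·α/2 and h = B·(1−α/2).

(163.77, 181.26)

Percentile endpoints at ranks 1 and 19: θ*₍1₎ = 158.96, θ*₍19₎ = 176.45.
Basic interval reflects these around m̂:
  lower = 2 × 170.11 − 176.45 = 163.77
  upper = 2 × 170.11 − 158.96 = 181.26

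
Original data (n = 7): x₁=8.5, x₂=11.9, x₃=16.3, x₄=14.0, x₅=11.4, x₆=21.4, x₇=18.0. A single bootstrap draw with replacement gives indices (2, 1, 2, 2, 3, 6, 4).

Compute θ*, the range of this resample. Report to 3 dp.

Resample values: 11.9, 8.5, 11.9, 11.9, 16.3, 21.4, 14.0.
Range = 21.4 − 8.5 = 12.900

θ* = 12.900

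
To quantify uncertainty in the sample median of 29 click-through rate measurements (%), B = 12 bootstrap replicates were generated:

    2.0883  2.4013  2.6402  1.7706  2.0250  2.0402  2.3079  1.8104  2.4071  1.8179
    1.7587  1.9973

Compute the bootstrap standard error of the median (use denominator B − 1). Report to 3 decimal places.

Bootstrap SE is the standard deviation of the 12 replicate medians.
Mean of replicates: (2.0883 + 2.4013 + 2.6402 + 1.7706 + 2.0250 + 2.0402 + 2.3079 + 1.8104 + 2.4071 + 1.8179 + 1.7587 + 1.9973) / 12 = 25.06490 / 12 = 2.08874
Sum of squared deviations: (−0.00044)² + (+0.31256)² + (+0.55146)² + (−0.31814)² + (−0.06374)² + (−0.04854)² + (+0.21916)² + (−0.27834)² + (+0.31836)² + (−0.27084)² + (−0.33004)² + (−0.09144)² = 0.92693
Variance = 0.92693 / 11 = 0.08427
SE* = √0.08427

SE* = 0.290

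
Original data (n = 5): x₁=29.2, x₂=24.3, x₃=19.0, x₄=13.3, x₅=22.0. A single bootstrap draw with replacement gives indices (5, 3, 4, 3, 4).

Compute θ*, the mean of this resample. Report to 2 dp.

θ* = 17.32

Resample values: 22.0, 19.0, 13.3, 19.0, 13.3.
Mean = (22.0 + 19.0 + 13.3 + 19.0 + 13.3) / 5 = 86.60 / 5 = 17.32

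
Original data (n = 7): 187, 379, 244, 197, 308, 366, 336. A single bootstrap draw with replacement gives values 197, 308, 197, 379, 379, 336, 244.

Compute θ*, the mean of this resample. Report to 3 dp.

Mean = (197 + 308 + 197 + 379 + 379 + 336 + 244) / 7 = 2040.0 / 7 = 291.429

θ* = 291.429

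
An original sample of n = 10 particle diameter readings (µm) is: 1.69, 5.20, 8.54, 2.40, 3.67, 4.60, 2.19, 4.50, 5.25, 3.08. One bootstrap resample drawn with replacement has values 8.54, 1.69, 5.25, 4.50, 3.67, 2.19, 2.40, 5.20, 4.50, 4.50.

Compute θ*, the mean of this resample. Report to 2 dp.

Mean = (8.54 + 1.69 + 5.25 + 4.50 + 3.67 + 2.19 + 2.40 + 5.20 + 4.50 + 4.50) / 10 = 42.440 / 10 = 4.24

θ* = 4.24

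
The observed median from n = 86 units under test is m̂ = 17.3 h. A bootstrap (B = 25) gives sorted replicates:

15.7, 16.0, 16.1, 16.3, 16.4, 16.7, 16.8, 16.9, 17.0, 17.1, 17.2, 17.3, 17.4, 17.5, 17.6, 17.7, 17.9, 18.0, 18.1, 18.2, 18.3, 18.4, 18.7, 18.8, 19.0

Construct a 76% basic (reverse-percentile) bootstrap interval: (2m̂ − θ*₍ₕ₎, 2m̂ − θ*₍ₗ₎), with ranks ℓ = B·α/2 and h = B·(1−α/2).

(16.2, 18.5)

Percentile endpoints at ranks 3 and 22: θ*₍3₎ = 16.1, θ*₍22₎ = 18.4.
Basic interval reflects these around m̂:
  lower = 2 × 17.3 − 18.4 = 16.2
  upper = 2 × 17.3 − 16.1 = 18.5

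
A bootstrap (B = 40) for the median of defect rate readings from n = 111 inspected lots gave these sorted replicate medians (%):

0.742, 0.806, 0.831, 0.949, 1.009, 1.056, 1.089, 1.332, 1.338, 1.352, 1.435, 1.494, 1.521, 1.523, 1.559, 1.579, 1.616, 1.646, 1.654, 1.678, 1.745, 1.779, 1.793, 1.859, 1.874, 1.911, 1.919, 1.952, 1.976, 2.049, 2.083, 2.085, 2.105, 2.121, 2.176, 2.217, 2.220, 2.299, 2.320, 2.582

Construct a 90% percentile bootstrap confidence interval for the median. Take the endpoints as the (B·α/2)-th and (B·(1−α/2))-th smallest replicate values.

(0.806, 2.299)

α = 0.10; lower rank = 40 × 0.050 = 2; upper rank = 40 × 0.950 = 38.
The 2nd smallest replicate is 0.806; the 38th is 2.299.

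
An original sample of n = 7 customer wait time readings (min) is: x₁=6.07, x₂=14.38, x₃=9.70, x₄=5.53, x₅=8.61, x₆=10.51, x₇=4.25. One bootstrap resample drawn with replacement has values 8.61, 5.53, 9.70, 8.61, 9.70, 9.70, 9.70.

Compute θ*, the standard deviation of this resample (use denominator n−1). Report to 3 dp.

θ* = 1.528

Mean = 8.7929; sum of squared deviations = 14.0047
s² = 14.0047 / 6 = 2.3341
s = √2.3341 = 1.528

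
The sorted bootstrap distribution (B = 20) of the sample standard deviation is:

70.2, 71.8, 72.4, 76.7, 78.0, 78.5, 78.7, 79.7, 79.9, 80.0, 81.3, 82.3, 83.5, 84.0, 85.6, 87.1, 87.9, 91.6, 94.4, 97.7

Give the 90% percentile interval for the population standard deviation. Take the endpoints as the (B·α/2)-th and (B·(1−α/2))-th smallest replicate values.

α = 0.10; lower rank = 20 × 0.050 = 1; upper rank = 20 × 0.950 = 19.
The 1st smallest replicate is 70.2; the 19th is 94.4.

(70.2, 94.4)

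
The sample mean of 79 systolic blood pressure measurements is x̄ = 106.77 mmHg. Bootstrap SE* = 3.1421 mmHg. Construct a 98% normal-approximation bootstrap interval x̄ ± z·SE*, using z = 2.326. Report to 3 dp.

(99.461, 114.079)

Margin = 2.326 × 3.1421 = 7.3085
Interval: 106.77 ± 7.3085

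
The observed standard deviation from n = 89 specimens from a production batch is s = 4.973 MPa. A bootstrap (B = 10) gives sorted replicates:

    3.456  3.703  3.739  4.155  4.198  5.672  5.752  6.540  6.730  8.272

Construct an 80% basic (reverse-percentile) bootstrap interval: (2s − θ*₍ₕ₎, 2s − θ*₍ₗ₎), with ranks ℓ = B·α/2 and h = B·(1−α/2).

Percentile endpoints at ranks 1 and 9: θ*₍1₎ = 3.456, θ*₍9₎ = 6.730.
Basic interval reflects these around s:
  lower = 2 × 4.973 − 6.730 = 3.216
  upper = 2 × 4.973 − 3.456 = 6.490

(3.216, 6.490)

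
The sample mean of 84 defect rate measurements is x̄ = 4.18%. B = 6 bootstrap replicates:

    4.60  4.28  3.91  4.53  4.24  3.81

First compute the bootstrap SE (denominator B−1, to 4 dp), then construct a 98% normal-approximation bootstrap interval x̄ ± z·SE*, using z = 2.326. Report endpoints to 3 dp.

(3.438, 4.922)

Mean of replicates = 4.2283; sum of squared deviations = 0.5083; SE* = √(0.5083/5) = 0.3188
Margin = 2.326 × 0.3188 = 0.7415
Interval: 4.18 ± 0.7415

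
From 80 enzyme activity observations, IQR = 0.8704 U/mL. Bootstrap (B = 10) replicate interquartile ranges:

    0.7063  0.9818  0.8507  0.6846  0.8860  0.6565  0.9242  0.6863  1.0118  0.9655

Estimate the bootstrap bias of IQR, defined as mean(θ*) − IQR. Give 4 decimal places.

mean(θ*) = (0.7063 + 0.9818 + 0.8507 + 0.6846 + 0.8860 + 0.6565 + 0.9242 + 0.6863 + 1.0118 + 0.9655) / 10 = 0.83537
bias = 0.83537 − 0.8704

bias = −0.0350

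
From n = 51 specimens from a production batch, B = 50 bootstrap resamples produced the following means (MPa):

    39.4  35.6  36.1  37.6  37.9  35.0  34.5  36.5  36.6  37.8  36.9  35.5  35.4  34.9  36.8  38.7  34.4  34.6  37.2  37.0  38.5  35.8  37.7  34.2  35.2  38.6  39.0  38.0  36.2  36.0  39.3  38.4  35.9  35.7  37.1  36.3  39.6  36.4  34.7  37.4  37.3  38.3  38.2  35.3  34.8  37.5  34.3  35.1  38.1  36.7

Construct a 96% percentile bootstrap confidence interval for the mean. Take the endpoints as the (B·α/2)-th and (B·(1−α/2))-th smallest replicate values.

(34.2, 39.4)

Sorted replicates: 34.2, 34.3, 34.4, 34.5, 34.6, 34.7, 34.8, 34.9, 35.0, 35.1, 35.2, 35.3, 35.4, 35.5, 35.6, 35.7, 35.8, 35.9, 36.0, 36.1, 36.2, 36.3, 36.4, 36.5, 36.6, 36.7, 36.8, 36.9, 37.0, 37.1, 37.2, 37.3, 37.4, 37.5, 37.6, 37.7, 37.8, 37.9, 38.0, 38.1, 38.2, 38.3, 38.4, 38.5, 38.6, 38.7, 39.0, 39.3, 39.4, 39.6
α = 0.04; lower rank = 50 × 0.020 = 1; upper rank = 50 × 0.980 = 49.
The 1st smallest replicate is 34.2; the 49th is 39.4.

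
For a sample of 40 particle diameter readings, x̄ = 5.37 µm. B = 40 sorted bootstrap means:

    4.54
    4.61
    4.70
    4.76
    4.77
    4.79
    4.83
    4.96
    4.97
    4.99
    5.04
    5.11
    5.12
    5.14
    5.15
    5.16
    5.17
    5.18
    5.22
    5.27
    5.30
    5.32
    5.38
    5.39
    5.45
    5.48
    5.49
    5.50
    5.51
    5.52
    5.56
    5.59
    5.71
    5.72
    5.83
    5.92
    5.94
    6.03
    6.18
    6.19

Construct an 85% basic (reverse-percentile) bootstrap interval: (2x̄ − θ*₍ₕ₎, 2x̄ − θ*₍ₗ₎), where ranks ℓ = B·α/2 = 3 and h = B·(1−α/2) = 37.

(4.80, 6.04)

Percentile endpoints at ranks 3 and 37: θ*₍3₎ = 4.70, θ*₍37₎ = 5.94.
Basic interval reflects these around x̄:
  lower = 2 × 5.37 − 5.94 = 4.80
  upper = 2 × 5.37 − 4.70 = 6.04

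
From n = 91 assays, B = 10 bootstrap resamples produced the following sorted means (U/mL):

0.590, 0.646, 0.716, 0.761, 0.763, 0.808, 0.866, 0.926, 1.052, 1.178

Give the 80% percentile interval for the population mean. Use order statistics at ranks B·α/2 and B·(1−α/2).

(0.590, 1.052)

α = 0.20; lower rank = 10 × 0.100 = 1; upper rank = 10 × 0.900 = 9.
The 1st smallest replicate is 0.590; the 9th is 1.052.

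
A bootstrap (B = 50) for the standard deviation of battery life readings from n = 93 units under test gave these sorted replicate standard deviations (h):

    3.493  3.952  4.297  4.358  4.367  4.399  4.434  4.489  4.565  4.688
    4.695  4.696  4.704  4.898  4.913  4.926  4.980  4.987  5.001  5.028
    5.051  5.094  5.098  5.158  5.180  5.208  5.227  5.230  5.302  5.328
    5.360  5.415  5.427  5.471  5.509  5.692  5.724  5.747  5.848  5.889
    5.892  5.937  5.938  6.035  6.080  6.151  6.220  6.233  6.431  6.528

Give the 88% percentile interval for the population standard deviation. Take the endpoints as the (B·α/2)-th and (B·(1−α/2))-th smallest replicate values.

(4.297, 6.220)

α = 0.12; lower rank = 50 × 0.060 = 3; upper rank = 50 × 0.940 = 47.
The 3rd smallest replicate is 4.297; the 47th is 6.220.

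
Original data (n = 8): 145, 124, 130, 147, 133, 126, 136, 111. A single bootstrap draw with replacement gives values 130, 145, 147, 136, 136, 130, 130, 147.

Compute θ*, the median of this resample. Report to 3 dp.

θ* = 136.000

Sorted: 130, 130, 130, 136, 136, 145, 147, 147
Median = average of the two middle values = 136.000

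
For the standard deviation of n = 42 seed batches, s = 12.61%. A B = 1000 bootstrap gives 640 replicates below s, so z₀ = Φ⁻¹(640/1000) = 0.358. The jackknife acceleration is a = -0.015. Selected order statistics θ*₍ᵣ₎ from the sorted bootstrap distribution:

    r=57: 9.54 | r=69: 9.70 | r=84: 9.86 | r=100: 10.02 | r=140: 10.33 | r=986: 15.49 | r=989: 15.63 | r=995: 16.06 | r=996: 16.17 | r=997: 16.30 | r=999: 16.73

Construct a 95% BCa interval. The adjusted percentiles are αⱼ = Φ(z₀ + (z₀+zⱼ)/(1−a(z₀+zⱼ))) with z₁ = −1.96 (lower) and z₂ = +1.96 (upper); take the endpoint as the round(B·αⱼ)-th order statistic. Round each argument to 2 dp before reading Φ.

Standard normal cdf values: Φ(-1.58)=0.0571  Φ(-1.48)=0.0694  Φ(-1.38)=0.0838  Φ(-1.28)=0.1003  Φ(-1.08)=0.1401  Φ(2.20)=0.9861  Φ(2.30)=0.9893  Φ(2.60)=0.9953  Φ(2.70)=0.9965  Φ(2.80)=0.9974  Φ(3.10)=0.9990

(10.02, 16.06)

Lower: z₀ + z₁ = 0.358 + (-1.960) = -1.602; 1 − a(z₀+z₁) = 1 − (-0.015)(-1.602) = 0.9760; argument = 0.358 + (-1.602)/0.9760 = -1.2834 → -1.28.
α₁ = Φ(-1.28) = 0.1003; rank = round(1000 × 0.1003) = 100; θ*₍100₎ = 10.02.
Upper: z₀ + z₂ = 2.318; 1 − a(z₀+z₂) = 1.0348; argument = 2.5981 → 2.60; α₂ = 0.9953; rank = 995; θ*₍995₎ = 16.06.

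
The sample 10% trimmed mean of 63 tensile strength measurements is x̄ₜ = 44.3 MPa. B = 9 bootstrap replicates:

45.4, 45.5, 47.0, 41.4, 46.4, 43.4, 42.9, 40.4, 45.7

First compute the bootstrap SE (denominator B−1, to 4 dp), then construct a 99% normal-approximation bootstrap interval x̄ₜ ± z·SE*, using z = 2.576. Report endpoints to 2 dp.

Mean of replicates = 44.2333; sum of squared deviations = 42.6600; SE* = √(42.6600/8) = 2.3092
Margin = 2.576 × 2.3092 = 5.948
Interval: 44.3 ± 5.948

(38.35, 50.25)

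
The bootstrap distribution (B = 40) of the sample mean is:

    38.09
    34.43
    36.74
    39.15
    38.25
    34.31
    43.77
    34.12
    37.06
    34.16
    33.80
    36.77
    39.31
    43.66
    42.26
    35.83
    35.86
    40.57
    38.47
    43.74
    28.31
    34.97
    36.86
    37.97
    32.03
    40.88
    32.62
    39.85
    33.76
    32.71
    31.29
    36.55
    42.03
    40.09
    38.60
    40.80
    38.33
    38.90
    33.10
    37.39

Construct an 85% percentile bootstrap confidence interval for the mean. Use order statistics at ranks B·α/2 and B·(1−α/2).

Sorted replicates: 28.31, 31.29, 32.03, 32.62, 32.71, 33.10, 33.76, 33.80, 34.12, 34.16, 34.31, 34.43, 34.97, 35.83, 35.86, 36.55, 36.74, 36.77, 36.86, 37.06, 37.39, 37.97, 38.09, 38.25, 38.33, 38.47, 38.60, 38.90, 39.15, 39.31, 39.85, 40.09, 40.57, 40.80, 40.88, 42.03, 42.26, 43.66, 43.74, 43.77
α = 0.15; lower rank = 40 × 0.075 = 3; upper rank = 40 × 0.925 = 37.
The 3rd smallest replicate is 32.03; the 37th is 42.26.

(32.03, 42.26)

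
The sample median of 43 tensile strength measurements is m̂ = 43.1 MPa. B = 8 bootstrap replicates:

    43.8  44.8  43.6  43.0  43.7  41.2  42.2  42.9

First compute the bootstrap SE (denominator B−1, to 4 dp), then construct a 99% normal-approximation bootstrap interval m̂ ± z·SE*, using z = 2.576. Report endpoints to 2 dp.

(40.27, 45.93)

Mean of replicates = 43.1500; sum of squared deviations = 8.4400; SE* = √(8.4400/7) = 1.0981
Margin = 2.576 × 1.0981 = 2.829
Interval: 43.1 ± 2.829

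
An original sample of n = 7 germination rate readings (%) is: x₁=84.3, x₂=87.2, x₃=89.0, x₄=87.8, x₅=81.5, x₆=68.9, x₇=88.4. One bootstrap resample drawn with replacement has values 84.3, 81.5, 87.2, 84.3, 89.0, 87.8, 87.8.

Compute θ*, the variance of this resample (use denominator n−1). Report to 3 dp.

θ* = 7.158

Mean = 85.9857; sum of squared deviations = 42.9486
s² = 42.9486 / 6 = 7.1581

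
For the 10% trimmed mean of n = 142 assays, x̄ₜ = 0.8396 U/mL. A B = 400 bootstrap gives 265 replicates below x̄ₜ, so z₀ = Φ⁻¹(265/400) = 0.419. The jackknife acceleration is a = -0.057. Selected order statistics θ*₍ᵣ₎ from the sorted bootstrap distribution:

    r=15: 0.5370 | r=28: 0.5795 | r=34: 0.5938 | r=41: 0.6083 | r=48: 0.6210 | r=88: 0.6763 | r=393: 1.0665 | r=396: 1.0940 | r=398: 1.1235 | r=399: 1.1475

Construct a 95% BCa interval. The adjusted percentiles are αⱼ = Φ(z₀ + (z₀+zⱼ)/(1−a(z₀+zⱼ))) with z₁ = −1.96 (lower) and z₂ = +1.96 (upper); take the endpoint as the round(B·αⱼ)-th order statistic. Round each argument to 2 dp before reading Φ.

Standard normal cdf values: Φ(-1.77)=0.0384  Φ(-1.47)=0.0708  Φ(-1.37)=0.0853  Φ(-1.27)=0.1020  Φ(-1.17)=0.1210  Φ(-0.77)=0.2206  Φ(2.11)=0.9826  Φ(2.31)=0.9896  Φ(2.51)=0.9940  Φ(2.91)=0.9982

(0.6083, 1.1235)

Lower: z₀ + z₁ = 0.419 + (-1.960) = -1.541; 1 − a(z₀+z₁) = 1 − (-0.057)(-1.541) = 0.9122; argument = 0.419 + (-1.541)/0.9122 = -1.2704 → -1.27.
α₁ = Φ(-1.27) = 0.1020; rank = round(400 × 0.1020) = 41; θ*₍41₎ = 0.6083.
Upper: z₀ + z₂ = 2.379; 1 − a(z₀+z₂) = 1.1356; argument = 2.5139 → 2.51; α₂ = 0.9940; rank = 398; θ*₍398₎ = 1.1235.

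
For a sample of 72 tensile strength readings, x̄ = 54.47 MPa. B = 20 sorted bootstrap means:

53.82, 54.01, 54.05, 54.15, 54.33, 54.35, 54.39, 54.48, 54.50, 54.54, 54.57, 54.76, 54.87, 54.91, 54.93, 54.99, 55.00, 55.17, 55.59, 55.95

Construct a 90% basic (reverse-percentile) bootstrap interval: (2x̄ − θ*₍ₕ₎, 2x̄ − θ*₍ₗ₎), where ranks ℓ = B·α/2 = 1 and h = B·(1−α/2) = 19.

(53.35, 55.12)

Percentile endpoints at ranks 1 and 19: θ*₍1₎ = 53.82, θ*₍19₎ = 55.59.
Basic interval reflects these around x̄:
  lower = 2 × 54.47 − 55.59 = 53.35
  upper = 2 × 54.47 − 53.82 = 55.12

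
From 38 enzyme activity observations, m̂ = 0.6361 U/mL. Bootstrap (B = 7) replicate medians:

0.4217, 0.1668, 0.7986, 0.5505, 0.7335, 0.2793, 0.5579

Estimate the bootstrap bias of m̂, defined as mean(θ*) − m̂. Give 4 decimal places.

bias = −0.1349

mean(θ*) = (0.4217 + 0.1668 + 0.7986 + 0.5505 + 0.7335 + 0.2793 + 0.5579) / 7 = 0.50119
bias = 0.50119 − 0.6361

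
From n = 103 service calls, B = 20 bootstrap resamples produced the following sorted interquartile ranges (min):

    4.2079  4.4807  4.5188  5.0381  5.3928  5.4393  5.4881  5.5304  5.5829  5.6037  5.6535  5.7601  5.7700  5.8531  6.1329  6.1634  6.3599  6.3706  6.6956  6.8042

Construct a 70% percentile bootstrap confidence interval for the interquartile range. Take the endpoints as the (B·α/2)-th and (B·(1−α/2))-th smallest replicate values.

(4.5188, 6.3599)

α = 0.30; lower rank = 20 × 0.150 = 3; upper rank = 20 × 0.850 = 17.
The 3rd smallest replicate is 4.5188; the 17th is 6.3599.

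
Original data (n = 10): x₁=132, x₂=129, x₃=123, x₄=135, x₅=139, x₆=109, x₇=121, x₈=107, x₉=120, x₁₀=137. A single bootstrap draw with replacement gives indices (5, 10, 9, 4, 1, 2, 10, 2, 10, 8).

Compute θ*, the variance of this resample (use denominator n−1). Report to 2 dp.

Resample values: 139, 137, 120, 135, 132, 129, 137, 129, 137, 107.
Mean = 130.2000; sum of squared deviations = 887.6000
s² = 887.6000 / 9 = 98.6222

θ* = 98.62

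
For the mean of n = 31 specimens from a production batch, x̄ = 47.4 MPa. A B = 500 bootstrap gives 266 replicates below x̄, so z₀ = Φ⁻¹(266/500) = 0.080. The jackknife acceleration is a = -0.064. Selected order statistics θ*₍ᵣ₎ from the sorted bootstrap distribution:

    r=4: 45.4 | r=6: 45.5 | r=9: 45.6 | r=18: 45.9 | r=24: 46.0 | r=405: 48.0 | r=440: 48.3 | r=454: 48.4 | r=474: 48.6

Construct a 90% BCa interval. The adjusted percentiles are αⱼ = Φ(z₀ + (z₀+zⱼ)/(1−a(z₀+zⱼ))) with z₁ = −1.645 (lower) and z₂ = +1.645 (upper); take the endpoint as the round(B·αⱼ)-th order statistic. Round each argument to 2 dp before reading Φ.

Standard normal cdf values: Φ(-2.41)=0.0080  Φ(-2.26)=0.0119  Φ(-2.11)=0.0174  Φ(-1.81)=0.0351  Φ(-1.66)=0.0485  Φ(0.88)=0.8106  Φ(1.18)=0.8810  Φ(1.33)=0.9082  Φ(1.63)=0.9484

Lower: z₀ + z₁ = 0.080 + (-1.645) = -1.565; 1 − a(z₀+z₁) = 1 − (-0.064)(-1.565) = 0.8998; argument = 0.080 + (-1.565)/0.8998 = -1.6592 → -1.66.
α₁ = Φ(-1.66) = 0.0485; rank = round(500 × 0.0485) = 24; θ*₍24₎ = 46.0.
Upper: z₀ + z₂ = 1.725; 1 − a(z₀+z₂) = 1.1104; argument = 1.6335 → 1.63; α₂ = 0.9484; rank = 474; θ*₍474₎ = 48.6.

(46.0, 48.6)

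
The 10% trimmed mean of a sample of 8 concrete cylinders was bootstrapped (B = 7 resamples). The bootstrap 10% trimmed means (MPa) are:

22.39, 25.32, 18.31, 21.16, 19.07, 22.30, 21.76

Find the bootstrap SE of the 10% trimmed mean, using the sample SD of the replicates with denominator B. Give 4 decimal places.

SE* = 2.1475

Bootstrap SE is the standard deviation of the 7 replicate 10% trimmed means.
Mean of replicates: (22.39 + 25.32 + 18.31 + 21.16 + 19.07 + 22.30 + 21.76) / 7 = 150.31000 / 7 = 21.47286
Sum of squared deviations: (+0.91714)² + (+3.84714)² + (−3.16286)² + (−0.31286)² + (−2.40286)² + (+0.82714)² + (+0.28714)² = 32.28354
Variance = 32.28354 / 7 = 4.61193
SE* = √4.61193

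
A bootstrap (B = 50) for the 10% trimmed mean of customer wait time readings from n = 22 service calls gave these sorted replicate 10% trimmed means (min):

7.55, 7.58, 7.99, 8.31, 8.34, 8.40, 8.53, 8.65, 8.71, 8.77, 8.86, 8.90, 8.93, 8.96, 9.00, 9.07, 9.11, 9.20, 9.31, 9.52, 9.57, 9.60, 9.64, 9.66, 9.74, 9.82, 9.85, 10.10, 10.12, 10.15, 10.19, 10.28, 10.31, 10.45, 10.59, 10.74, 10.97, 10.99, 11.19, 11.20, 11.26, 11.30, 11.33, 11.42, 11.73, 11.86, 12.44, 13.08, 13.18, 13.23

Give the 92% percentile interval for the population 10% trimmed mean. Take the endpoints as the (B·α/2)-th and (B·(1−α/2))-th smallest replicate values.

(7.58, 13.08)

α = 0.08; lower rank = 50 × 0.040 = 2; upper rank = 50 × 0.960 = 48.
The 2nd smallest replicate is 7.58; the 48th is 13.08.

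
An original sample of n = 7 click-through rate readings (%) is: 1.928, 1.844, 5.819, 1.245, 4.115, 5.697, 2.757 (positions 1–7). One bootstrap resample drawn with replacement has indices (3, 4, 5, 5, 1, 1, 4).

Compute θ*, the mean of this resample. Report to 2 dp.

Resample values: 5.819, 1.245, 4.115, 4.115, 1.928, 1.928, 1.245.
Mean = (5.819 + 1.245 + 4.115 + 4.115 + 1.928 + 1.928 + 1.245) / 7 = 20.3950 / 7 = 2.91

θ* = 2.91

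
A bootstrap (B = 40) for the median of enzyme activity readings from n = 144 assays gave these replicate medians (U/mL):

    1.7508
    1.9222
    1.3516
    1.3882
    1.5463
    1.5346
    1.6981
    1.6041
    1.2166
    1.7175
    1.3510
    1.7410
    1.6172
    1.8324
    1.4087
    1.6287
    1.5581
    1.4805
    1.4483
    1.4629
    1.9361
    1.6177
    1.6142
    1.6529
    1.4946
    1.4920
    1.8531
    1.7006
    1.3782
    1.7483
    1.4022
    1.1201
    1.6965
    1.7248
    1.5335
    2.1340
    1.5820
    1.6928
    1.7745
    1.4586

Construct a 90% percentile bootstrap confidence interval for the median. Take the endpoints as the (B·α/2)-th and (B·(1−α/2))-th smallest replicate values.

Sorted replicates: 1.1201, 1.2166, 1.3510, 1.3516, 1.3782, 1.3882, 1.4022, 1.4087, 1.4483, 1.4586, 1.4629, 1.4805, 1.4920, 1.4946, 1.5335, 1.5346, 1.5463, 1.5581, 1.5820, 1.6041, 1.6142, 1.6172, 1.6177, 1.6287, 1.6529, 1.6928, 1.6965, 1.6981, 1.7006, 1.7175, 1.7248, 1.7410, 1.7483, 1.7508, 1.7745, 1.8324, 1.8531, 1.9222, 1.9361, 2.1340
α = 0.10; lower rank = 40 × 0.050 = 2; upper rank = 40 × 0.950 = 38.
The 2nd smallest replicate is 1.2166; the 38th is 1.9222.

(1.2166, 1.9222)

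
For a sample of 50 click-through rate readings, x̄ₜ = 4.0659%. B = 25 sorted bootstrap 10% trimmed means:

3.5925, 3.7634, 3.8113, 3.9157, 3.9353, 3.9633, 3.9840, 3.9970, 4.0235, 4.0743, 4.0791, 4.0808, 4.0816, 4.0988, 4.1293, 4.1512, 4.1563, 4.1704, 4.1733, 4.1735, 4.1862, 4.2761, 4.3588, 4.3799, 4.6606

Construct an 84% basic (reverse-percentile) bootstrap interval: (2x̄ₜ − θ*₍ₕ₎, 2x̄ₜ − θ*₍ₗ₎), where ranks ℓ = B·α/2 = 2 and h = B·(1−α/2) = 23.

(3.7730, 4.3684)

Percentile endpoints at ranks 2 and 23: θ*₍2₎ = 3.7634, θ*₍23₎ = 4.3588.
Basic interval reflects these around x̄ₜ:
  lower = 2 × 4.0659 − 4.3588 = 3.7730
  upper = 2 × 4.0659 − 3.7634 = 4.3684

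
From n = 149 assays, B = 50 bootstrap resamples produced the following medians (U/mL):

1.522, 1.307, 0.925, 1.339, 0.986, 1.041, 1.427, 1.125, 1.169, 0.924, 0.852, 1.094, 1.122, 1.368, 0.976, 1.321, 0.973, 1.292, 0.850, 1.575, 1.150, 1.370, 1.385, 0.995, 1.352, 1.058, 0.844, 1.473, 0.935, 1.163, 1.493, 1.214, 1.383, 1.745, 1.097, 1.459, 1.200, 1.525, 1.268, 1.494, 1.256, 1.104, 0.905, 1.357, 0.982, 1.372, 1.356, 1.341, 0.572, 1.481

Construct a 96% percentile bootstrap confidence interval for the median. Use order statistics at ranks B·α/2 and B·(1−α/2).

Sorted replicates: 0.572, 0.844, 0.850, 0.852, 0.905, 0.924, 0.925, 0.935, 0.973, 0.976, 0.982, 0.986, 0.995, 1.041, 1.058, 1.094, 1.097, 1.104, 1.122, 1.125, 1.150, 1.163, 1.169, 1.200, 1.214, 1.256, 1.268, 1.292, 1.307, 1.321, 1.339, 1.341, 1.352, 1.356, 1.357, 1.368, 1.370, 1.372, 1.383, 1.385, 1.427, 1.459, 1.473, 1.481, 1.493, 1.494, 1.522, 1.525, 1.575, 1.745
α = 0.04; lower rank = 50 × 0.020 = 1; upper rank = 50 × 0.980 = 49.
The 1st smallest replicate is 0.572; the 49th is 1.575.

(0.572, 1.575)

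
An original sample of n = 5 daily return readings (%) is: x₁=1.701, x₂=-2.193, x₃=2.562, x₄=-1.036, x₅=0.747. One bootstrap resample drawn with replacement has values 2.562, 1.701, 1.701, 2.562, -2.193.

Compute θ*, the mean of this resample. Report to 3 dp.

Mean = (2.562 + 1.701 + 1.701 + 2.562 + (-2.193)) / 5 = 6.3330 / 5 = 1.267

θ* = 1.267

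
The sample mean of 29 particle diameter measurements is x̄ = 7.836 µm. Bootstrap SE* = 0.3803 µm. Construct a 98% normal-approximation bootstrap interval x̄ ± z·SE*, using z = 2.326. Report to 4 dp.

(6.9514, 8.7206)

Margin = 2.326 × 0.3803 = 0.88458
Interval: 7.836 ± 0.88458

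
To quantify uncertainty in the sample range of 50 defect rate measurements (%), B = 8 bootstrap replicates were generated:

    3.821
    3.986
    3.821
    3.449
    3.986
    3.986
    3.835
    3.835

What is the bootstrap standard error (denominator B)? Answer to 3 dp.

SE* = 0.165

Bootstrap SE is the standard deviation of the 8 replicate ranges.
Mean of replicates: (3.821 + 3.986 + 3.821 + 3.449 + 3.986 + 3.986 + 3.835 + 3.835) / 8 = 30.7190 / 8 = 3.8399
Sum of squared deviations: (−0.0189)² + (+0.1461)² + (−0.0189)² + (−0.3909)² + (+0.1461)² + (+0.1461)² + (−0.0049)² + (−0.0049)² = 0.2176
Variance = 0.2176 / 8 = 0.0272
SE* = √0.0272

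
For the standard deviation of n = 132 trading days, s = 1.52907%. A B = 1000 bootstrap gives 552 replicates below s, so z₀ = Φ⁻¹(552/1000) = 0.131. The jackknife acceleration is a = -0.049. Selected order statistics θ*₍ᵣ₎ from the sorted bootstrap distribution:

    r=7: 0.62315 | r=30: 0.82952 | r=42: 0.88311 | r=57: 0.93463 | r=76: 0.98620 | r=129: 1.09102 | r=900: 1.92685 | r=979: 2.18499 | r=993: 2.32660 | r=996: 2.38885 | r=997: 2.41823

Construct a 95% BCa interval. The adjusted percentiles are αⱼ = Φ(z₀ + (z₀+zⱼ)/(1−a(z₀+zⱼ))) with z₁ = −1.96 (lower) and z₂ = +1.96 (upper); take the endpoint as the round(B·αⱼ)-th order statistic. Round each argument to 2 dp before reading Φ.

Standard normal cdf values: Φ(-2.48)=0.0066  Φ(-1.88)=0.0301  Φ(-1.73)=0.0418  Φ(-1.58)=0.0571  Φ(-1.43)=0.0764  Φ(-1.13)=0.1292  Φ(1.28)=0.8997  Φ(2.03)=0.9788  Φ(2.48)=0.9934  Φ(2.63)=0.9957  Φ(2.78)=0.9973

(0.82952, 2.18499)

Lower: z₀ + z₁ = 0.131 + (-1.960) = -1.829; 1 − a(z₀+z₁) = 1 − (-0.049)(-1.829) = 0.9104; argument = 0.131 + (-1.829)/0.9104 = -1.8781 → -1.88.
α₁ = Φ(-1.88) = 0.0301; rank = round(1000 × 0.0301) = 30; θ*₍30₎ = 0.82952.
Upper: z₀ + z₂ = 2.091; 1 − a(z₀+z₂) = 1.1025; argument = 2.0277 → 2.03; α₂ = 0.9788; rank = 979; θ*₍979₎ = 2.18499.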